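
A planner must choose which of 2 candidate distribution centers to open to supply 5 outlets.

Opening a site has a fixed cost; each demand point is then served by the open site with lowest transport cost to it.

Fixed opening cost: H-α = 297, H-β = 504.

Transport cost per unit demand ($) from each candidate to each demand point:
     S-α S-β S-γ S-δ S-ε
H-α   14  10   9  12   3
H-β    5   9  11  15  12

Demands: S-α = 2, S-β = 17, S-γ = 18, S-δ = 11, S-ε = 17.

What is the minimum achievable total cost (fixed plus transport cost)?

Open {H-α}: assign each demand point to its cheapest open site.
  S-α→H-α 2×14=28, S-β→H-α 17×10=170, S-γ→H-α 18×9=162, S-δ→H-α 11×12=132, S-ε→H-α 17×3=51
  transport cost 543, fixed 297 → total 840.
Compare {H-β}: transport cost 730 + fixed 504 = 1234.
Compare {H-α, H-β}: transport cost 508 + fixed 801 = 1309.

840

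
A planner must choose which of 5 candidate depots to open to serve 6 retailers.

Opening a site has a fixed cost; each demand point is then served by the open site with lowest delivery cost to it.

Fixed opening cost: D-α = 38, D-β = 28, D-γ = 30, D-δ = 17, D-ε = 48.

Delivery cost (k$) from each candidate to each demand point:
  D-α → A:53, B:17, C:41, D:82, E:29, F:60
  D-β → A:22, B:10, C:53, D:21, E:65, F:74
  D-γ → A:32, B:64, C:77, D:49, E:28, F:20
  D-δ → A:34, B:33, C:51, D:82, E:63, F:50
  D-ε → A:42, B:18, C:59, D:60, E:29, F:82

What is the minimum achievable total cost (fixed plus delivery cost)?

212

Open {D-β, D-γ}: assign each demand point to its cheapest open site.
  A→D-β 22, B→D-β 10, C→D-β 53, D→D-β 21, E→D-γ 28, F→D-γ 20
  delivery cost 154, fixed 58 → total 212.
Compare {D-β, D-γ, D-δ}: delivery cost 152 + fixed 75 = 227.
Compare {D-α, D-β, D-γ}: delivery cost 142 + fixed 96 = 238.
Compare {D-α, D-β}: delivery cost 183 + fixed 66 = 249.
All other subsets cost ≥ 227. Minimum total cost: 212.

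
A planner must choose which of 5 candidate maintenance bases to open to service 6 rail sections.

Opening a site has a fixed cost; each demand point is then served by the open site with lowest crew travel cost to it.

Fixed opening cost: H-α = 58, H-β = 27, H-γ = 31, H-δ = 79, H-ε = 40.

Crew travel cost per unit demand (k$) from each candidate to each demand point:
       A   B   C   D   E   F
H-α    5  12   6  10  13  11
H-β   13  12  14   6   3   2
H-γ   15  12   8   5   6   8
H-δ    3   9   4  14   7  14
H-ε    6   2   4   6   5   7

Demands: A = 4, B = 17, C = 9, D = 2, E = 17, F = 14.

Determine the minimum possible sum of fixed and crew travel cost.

Open {H-β, H-ε}: assign each demand point to its cheapest open site.
  A→H-ε 4×6=24, B→H-ε 17×2=34, C→H-ε 9×4=36, D→H-β 2×6=12, E→H-β 17×3=51, F→H-β 14×2=28
  crew travel cost 185, fixed 67 → total 252.
Compare {H-β, H-γ, H-ε}: crew travel cost 183 + fixed 98 = 281.
Compare {H-α, H-β, H-ε}: crew travel cost 181 + fixed 125 = 306.
Compare {H-β, H-δ, H-ε}: crew travel cost 173 + fixed 146 = 319.
All other subsets cost ≥ 281. Minimum total cost: 252.

252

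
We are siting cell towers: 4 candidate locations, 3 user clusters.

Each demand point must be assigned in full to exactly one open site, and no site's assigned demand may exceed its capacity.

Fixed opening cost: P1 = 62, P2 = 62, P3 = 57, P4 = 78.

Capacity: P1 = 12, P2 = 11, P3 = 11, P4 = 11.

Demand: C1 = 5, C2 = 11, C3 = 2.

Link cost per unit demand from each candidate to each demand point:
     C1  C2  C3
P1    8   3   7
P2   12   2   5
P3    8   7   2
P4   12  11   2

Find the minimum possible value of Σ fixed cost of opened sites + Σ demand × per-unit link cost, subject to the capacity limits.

185

Open {P2, P3}; cheapest assignment that respects the capacities:
  P2 (cap 11, load 11): C2 — cost 11×2 = 22
  P3 (cap 11, load 7): C1, C3 — cost 5×8 + 2×2 = 44
  Shipping 66, fixed 119 → total 185.
  Any other capacity-feasible assignment to {P2, P3} ships for at least 66.
Compare {P1, P3}: its best feasible assignment gives total 196.
Compare {P1, P2}: its best feasible assignment gives total 200.
Every other set of open sites that can feasibly serve all demand totals ≥ 196 even under its best assignment. Minimum: 185.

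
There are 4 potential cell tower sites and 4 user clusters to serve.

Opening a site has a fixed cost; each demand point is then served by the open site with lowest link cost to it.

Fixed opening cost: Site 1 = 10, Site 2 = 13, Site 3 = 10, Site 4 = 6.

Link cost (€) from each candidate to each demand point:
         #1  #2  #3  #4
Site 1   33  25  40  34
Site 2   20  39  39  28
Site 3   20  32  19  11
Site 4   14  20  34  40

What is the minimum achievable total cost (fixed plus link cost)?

Open {Site 3, Site 4}: assign each demand point to its cheapest open site.
  #1→Site 4 14, #2→Site 4 20, #3→Site 3 19, #4→Site 3 11
  link cost 64, fixed 16 → total 80.
Compare {Site 1, Site 3, Site 4}: link cost 64 + fixed 26 = 90.
Compare {Site 3}: link cost 82 + fixed 10 = 92.
Compare {Site 2, Site 3, Site 4}: link cost 64 + fixed 29 = 93.
All other subsets cost ≥ 90. Minimum total cost: 80.

80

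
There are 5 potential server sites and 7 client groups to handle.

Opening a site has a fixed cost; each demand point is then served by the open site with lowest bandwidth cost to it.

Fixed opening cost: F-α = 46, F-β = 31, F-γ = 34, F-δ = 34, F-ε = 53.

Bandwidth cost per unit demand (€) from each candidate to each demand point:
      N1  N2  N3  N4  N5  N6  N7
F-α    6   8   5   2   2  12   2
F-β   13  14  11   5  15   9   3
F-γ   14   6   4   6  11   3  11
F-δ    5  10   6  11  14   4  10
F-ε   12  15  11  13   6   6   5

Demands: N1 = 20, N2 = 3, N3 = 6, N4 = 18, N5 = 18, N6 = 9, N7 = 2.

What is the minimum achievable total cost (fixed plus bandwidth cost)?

Open {F-α, F-γ}: assign each demand point to its cheapest open site.
  N1→F-α 20×6=120, N2→F-γ 3×6=18, N3→F-γ 6×4=24, N4→F-α 18×2=36, N5→F-α 18×2=36, N6→F-γ 9×3=27, N7→F-α 2×2=4
  bandwidth cost 265, fixed 80 → total 345.
Compare {F-α, F-δ}: bandwidth cost 266 + fixed 80 = 346.
Compare {F-α, F-γ, F-δ}: bandwidth cost 245 + fixed 114 = 359.
Compare {F-α, F-β, F-γ}: bandwidth cost 265 + fixed 111 = 376.
All other subsets cost ≥ 346. Minimum total cost: 345.

345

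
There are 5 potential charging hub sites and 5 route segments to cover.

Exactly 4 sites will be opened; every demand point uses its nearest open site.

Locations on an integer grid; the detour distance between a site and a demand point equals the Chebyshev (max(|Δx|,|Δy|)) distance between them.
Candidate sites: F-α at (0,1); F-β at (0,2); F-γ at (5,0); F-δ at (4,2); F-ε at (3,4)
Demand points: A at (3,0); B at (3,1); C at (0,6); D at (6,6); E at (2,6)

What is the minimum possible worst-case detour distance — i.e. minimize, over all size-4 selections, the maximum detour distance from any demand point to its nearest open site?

3

Open {F-α, F-β, F-γ, F-ε}.
  Farthest demand point is C at detour distance 3 (to F-ε); all others are ≤ 3.
With {F-α, F-β, F-δ, F-ε} the worst case is 3.
With {F-α, F-γ, F-δ, F-ε} the worst case is 3.
No size-4 selection achieves below 3.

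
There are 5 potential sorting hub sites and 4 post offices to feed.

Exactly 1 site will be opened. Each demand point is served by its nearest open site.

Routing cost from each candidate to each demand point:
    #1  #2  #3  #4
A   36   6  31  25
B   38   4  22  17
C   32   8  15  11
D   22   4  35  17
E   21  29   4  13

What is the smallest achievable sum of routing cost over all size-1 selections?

66

Open {C}.
  #1→C 32, #2→C 8, #3→C 15, #4→C 11  ⇒ total 66.
Compare {E}: total 67.
Compare {D}: total 78.
No size-1 selection does better; minimum is 66.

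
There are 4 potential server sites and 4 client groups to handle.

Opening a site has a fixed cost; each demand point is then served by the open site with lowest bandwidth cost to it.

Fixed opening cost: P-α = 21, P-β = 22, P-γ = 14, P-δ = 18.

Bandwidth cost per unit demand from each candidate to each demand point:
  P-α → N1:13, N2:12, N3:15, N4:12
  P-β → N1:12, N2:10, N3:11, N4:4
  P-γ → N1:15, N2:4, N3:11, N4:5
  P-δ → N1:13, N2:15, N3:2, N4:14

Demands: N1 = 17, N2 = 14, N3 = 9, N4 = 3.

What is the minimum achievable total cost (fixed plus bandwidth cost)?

Open {P-γ, P-δ}: assign each demand point to its cheapest open site.
  N1→P-δ 17×13=221, N2→P-γ 14×4=56, N3→P-δ 9×2=18, N4→P-γ 3×5=15
  bandwidth cost 310, fixed 32 → total 342.
Compare {P-β, P-γ, P-δ}: bandwidth cost 290 + fixed 54 = 344.
Compare {P-α, P-γ, P-δ}: bandwidth cost 310 + fixed 53 = 363.
Compare {P-α, P-β, P-γ, P-δ}: bandwidth cost 290 + fixed 75 = 365.
All other subsets cost ≥ 344. Minimum total cost: 342.

342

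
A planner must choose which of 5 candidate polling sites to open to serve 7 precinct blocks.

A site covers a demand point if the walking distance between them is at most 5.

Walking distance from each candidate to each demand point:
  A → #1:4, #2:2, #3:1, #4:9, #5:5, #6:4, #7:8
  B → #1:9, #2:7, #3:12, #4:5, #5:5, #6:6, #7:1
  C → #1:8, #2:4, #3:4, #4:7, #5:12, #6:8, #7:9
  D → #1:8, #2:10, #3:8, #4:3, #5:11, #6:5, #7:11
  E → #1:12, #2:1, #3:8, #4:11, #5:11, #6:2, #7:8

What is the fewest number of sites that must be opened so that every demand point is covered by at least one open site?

2

Coverage sets (demand points within 5 of each site):
  A: {#1, #2, #3, #5, #6}
  B: {#4, #5, #7}
  C: {#2, #3}
  D: {#4, #6}
  E: {#2, #6}
No single site covers all 7 demand points.
But {A, B} covers everything, so the minimum is 2.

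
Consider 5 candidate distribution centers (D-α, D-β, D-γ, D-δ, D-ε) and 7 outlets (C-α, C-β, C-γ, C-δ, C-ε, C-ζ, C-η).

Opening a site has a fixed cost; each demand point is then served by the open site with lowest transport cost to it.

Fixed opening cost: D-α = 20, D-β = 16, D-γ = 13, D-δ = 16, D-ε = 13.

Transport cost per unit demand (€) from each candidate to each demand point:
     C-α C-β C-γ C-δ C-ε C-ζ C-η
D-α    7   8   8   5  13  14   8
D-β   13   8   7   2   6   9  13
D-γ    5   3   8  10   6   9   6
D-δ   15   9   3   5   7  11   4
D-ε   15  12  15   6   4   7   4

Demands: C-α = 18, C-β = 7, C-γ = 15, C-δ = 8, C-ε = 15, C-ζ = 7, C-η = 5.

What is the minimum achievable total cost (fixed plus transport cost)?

359

Open {D-β, D-γ, D-δ, D-ε}: assign each demand point to its cheapest open site.
  C-α→D-γ 18×5=90, C-β→D-γ 7×3=21, C-γ→D-δ 15×3=45, C-δ→D-β 8×2=16, C-ε→D-ε 15×4=60, C-ζ→D-ε 7×7=49, C-η→D-δ 5×4=20
  transport cost 301, fixed 58 → total 359.
Compare {D-γ, D-δ, D-ε}: transport cost 325 + fixed 42 = 367.
Compare {D-α, D-β, D-γ, D-δ, D-ε}: transport cost 301 + fixed 78 = 379.
Compare {D-α, D-γ, D-δ, D-ε}: transport cost 325 + fixed 62 = 387.
All other subsets cost ≥ 367. Minimum total cost: 359.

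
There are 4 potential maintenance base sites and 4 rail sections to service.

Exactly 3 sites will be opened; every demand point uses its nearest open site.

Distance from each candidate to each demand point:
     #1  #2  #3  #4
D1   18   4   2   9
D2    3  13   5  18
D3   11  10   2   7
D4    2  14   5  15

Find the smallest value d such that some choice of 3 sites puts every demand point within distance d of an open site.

Open {D1, D2, D3}.
  Farthest demand point is #4 at distance 7 (to D3); all others are ≤ 7.
With {D1, D3, D4} the worst case is 7.
With {D1, D2, D4} the worst case is 9.
No size-3 selection achieves below 7.

7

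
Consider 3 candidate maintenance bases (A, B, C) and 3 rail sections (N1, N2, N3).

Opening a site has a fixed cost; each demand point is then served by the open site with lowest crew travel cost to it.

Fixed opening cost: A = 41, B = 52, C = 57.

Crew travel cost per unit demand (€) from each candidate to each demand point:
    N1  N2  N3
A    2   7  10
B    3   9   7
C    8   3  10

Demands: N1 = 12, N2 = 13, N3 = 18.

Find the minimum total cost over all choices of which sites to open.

Open {B, C}: assign each demand point to its cheapest open site.
  N1→B 12×3=36, N2→C 13×3=39, N3→B 18×7=126
  crew travel cost 201, fixed 109 → total 310.
Compare {B}: crew travel cost 279 + fixed 52 = 331.
Compare {A, B}: crew travel cost 241 + fixed 93 = 334.
Compare {A}: crew travel cost 295 + fixed 41 = 336.
All other subsets cost ≥ 331. Minimum total cost: 310.

310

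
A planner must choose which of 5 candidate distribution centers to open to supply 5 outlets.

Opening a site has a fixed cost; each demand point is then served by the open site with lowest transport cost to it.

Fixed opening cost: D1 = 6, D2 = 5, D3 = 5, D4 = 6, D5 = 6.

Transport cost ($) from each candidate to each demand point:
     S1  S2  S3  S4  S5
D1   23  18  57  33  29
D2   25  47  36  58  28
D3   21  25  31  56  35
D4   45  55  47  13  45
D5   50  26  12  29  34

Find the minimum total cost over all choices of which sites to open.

113

Open {D1, D4, D5}: assign each demand point to its cheapest open site.
  S1→D1 23, S2→D1 18, S3→D5 12, S4→D4 13, S5→D1 29
  transport cost 95, fixed 18 → total 113.
Compare {D1, D3, D4, D5}: transport cost 93 + fixed 23 = 116.
Compare {D1, D2, D4, D5}: transport cost 94 + fixed 23 = 117.
Compare {D1, D2, D3, D4, D5}: transport cost 92 + fixed 28 = 120.
All other subsets cost ≥ 116. Minimum total cost: 113.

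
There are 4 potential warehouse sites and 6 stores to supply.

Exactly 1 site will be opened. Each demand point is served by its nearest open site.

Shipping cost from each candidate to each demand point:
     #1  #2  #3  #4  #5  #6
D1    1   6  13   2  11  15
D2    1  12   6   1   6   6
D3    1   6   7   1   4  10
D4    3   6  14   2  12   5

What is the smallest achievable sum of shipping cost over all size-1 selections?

29

Open {D3}.
  #1→D3 1, #2→D3 6, #3→D3 7, #4→D3 1, #5→D3 4, #6→D3 10  ⇒ total 29.
Compare {D2}: total 32.
Compare {D4}: total 42.
No size-1 selection does better; minimum is 29.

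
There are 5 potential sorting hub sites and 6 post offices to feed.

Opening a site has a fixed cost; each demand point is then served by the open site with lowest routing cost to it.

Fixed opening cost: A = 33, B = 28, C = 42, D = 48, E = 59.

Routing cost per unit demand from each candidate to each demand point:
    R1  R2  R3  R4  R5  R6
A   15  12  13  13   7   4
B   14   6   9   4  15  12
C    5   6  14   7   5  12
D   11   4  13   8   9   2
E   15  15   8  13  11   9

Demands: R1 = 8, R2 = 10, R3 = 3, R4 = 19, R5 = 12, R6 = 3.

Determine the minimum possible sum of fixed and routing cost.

Open {B, C, D}: assign each demand point to its cheapest open site.
  R1→C 8×5=40, R2→D 10×4=40, R3→B 3×9=27, R4→B 19×4=76, R5→C 12×5=60, R6→D 3×2=6
  routing cost 249, fixed 118 → total 367.
Compare {B, C}: routing cost 299 + fixed 70 = 369.
Compare {A, B, C}: routing cost 275 + fixed 103 = 378.
Compare {A, B, C, D}: routing cost 249 + fixed 151 = 400.
All other subsets cost ≥ 369. Minimum total cost: 367.

367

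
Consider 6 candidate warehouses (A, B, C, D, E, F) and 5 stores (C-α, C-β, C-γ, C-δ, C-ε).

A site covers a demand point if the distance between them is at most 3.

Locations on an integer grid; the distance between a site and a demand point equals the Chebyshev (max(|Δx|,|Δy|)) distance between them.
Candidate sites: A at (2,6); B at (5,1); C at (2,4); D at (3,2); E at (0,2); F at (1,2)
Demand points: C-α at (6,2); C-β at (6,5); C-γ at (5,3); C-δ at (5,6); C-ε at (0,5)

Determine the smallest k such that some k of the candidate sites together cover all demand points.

2

Coverage sets (demand points within 3 of each site):
  A: {C-γ, C-δ, C-ε}
  B: {C-α, C-γ}
  C: {C-γ, C-δ, C-ε}
  D: {C-α, C-β, C-γ, C-ε}
  E: {C-ε}
  F: {C-ε}
No single site covers all 5 demand points.
But {A, D} covers everything, so the minimum is 2.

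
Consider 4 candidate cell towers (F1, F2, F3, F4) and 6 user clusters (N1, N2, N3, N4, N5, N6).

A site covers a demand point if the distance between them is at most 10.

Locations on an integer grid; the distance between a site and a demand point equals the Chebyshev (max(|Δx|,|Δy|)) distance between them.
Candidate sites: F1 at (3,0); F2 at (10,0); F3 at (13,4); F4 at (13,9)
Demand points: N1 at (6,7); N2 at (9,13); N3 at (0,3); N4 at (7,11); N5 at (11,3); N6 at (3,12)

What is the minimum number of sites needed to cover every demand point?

Coverage sets (demand points within 10 of each site):
  F1: {N1, N3, N5}
  F2: {N1, N3, N5}
  F3: {N1, N2, N4, N5, N6}
  F4: {N1, N2, N4, N5, N6}
No single site covers all 6 demand points.
But {F1, F3} covers everything, so the minimum is 2.

2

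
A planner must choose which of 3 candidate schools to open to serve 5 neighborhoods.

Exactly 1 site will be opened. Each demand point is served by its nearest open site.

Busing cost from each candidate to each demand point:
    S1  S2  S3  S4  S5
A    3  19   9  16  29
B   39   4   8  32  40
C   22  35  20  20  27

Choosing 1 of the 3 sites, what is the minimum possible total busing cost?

76

Open {A}.
  S1→A 3, S2→A 19, S3→A 9, S4→A 16, S5→A 29  ⇒ total 76.
Compare {B}: total 123.
Compare {C}: total 124.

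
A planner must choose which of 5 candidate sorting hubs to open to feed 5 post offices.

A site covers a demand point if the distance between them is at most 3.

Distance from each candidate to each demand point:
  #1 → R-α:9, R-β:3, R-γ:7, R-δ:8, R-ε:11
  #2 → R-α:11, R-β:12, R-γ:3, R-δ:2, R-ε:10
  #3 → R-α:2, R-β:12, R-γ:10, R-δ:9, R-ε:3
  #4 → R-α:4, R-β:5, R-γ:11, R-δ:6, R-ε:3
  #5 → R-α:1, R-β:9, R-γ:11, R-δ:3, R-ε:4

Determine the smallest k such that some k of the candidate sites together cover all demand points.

Coverage sets (demand points within 3 of each site):
  #1: {R-β}
  #2: {R-γ, R-δ}
  #3: {R-α, R-ε}
  #4: {R-ε}
  #5: {R-α, R-δ}
No 2 sites suffice: every size-2 union leaves at least one demand point uncovered.
But {#1, #2, #3} covers everything, so the minimum is 3.

3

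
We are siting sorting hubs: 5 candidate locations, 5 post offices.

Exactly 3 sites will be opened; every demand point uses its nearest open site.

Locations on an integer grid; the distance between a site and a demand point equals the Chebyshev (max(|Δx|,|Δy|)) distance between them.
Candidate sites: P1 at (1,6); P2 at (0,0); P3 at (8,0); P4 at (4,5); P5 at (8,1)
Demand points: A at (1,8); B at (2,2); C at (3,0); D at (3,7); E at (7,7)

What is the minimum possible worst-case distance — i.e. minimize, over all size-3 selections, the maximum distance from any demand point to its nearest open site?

Open {P1, P2, P4}.
  Farthest demand point is C at distance 3 (to P2); all others are ≤ 3.
With {P2, P3, P4} the worst case is 3.
With {P2, P4, P5} the worst case is 3.
No size-3 selection achieves below 3.

3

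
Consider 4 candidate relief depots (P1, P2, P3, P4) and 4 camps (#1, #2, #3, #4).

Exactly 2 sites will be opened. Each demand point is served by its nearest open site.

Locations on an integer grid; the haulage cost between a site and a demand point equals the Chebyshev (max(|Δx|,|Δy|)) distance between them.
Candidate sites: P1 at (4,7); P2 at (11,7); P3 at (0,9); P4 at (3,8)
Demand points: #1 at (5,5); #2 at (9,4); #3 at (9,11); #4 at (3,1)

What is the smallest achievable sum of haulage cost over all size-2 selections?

Open {P1, P2}.
  #1→P1 2, #2→P2 3, #3→P2 4, #4→P1 6  ⇒ total 15.
Compare {P2, P4}: total 17.
Compare {P1, P3}: total 18.
No size-2 selection does better; minimum is 15.

15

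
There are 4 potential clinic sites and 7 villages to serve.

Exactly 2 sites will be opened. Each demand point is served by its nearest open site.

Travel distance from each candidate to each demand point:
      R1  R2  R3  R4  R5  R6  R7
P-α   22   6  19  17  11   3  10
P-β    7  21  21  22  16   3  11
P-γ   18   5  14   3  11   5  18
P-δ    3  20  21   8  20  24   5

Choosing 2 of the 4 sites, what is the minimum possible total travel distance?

Open {P-γ, P-δ}.
  R1→P-δ 3, R2→P-γ 5, R3→P-γ 14, R4→P-γ 3, R5→P-γ 11, R6→P-γ 5, R7→P-δ 5  ⇒ total 46.
Compare {P-β, P-γ}: total 54.
Compare {P-α, P-δ}: total 55.
No size-2 selection does better; minimum is 46.

46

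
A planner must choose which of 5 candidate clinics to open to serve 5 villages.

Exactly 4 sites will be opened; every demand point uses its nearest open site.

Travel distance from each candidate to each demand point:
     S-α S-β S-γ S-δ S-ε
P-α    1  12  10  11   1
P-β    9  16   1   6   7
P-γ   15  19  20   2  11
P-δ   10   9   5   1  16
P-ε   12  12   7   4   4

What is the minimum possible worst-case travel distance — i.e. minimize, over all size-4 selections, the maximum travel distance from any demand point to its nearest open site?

Open {P-α, P-β, P-γ, P-δ}.
  Farthest demand point is S-β at travel distance 9 (to P-δ); all others are ≤ 9.
With {P-α, P-β, P-δ, P-ε} the worst case is 9.
With {P-α, P-γ, P-δ, P-ε} the worst case is 9.
No size-4 selection achieves below 9.

9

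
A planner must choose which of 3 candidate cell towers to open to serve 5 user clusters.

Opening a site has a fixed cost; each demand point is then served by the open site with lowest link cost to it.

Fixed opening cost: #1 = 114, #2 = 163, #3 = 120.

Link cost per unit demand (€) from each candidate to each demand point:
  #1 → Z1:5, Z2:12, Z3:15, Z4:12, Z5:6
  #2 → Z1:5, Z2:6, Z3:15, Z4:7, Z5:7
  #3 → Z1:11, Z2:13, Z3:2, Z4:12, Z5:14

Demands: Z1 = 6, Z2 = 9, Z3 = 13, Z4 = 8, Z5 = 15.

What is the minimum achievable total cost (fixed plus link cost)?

554

Open {#2, #3}: assign each demand point to its cheapest open site.
  Z1→#2 6×5=30, Z2→#2 9×6=54, Z3→#3 13×2=26, Z4→#2 8×7=56, Z5→#2 15×7=105
  link cost 271, fixed 283 → total 554.
Compare {#1, #3}: link cost 350 + fixed 234 = 584.
Compare {#2}: link cost 440 + fixed 163 = 603.
Compare {#1}: link cost 519 + fixed 114 = 633.
All other subsets cost ≥ 584. Minimum total cost: 554.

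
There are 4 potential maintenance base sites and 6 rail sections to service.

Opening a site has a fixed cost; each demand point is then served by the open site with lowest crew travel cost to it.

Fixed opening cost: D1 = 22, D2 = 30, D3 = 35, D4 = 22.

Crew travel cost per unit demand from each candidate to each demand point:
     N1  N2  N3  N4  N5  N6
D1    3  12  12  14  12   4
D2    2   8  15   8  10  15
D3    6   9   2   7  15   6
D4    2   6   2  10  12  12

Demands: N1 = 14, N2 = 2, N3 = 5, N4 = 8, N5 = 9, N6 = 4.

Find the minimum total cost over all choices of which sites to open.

Open {D2, D3}: assign each demand point to its cheapest open site.
  N1→D2 14×2=28, N2→D2 2×8=16, N3→D3 5×2=10, N4→D3 8×7=56, N5→D2 9×10=90, N6→D3 4×6=24
  crew travel cost 224, fixed 65 → total 289.
Compare {D1, D2, D4}: crew travel cost 220 + fixed 74 = 294.
Compare {D3, D4}: crew travel cost 238 + fixed 57 = 295.
Compare {D1, D4}: crew travel cost 254 + fixed 44 = 298.
All other subsets cost ≥ 294. Minimum total cost: 289.

289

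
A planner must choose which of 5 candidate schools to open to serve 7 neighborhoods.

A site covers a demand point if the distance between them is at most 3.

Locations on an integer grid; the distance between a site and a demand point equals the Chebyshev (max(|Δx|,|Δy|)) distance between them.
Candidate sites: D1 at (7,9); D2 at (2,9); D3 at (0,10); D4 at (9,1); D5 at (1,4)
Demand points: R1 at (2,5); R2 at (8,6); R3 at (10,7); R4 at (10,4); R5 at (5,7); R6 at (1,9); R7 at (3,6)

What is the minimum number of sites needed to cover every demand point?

Coverage sets (demand points within 3 of each site):
  D1: {R2, R3, R5}
  D2: {R5, R6, R7}
  D3: {R6}
  D4: {R4}
  D5: {R1, R7}
No 3 sites suffice: every size-3 union leaves at least one demand point uncovered.
But {D1, D2, D4, D5} covers everything, so the minimum is 4.

4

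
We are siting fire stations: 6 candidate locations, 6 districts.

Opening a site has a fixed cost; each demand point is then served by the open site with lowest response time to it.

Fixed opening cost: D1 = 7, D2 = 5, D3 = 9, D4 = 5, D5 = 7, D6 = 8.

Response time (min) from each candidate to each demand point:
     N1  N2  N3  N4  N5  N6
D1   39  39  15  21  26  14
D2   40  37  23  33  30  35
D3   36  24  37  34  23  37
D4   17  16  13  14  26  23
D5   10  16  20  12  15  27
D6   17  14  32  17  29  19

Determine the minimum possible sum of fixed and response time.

Open {D1, D5}: assign each demand point to its cheapest open site.
  N1→D5 10, N2→D5 16, N3→D1 15, N4→D5 12, N5→D5 15, N6→D1 14
  response time 82, fixed 14 → total 96.
Compare {D1, D4, D5}: response time 80 + fixed 19 = 99.
Compare {D4, D5}: response time 89 + fixed 12 = 101.
Compare {D1, D2, D5}: response time 82 + fixed 19 = 101.
All other subsets cost ≥ 99. Minimum total cost: 96.

96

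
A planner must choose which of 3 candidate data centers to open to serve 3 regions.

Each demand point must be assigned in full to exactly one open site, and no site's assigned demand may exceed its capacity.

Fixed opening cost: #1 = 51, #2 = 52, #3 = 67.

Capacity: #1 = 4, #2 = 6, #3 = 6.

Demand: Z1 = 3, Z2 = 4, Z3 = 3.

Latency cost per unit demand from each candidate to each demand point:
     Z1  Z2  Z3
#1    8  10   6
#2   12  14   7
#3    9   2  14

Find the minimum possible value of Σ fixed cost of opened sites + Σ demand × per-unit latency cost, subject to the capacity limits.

Open {#2, #3}; cheapest assignment that respects the capacities:
  #2 (cap 6, load 6): Z1, Z3 — cost 3×12 + 3×7 = 57
  #3 (cap 6, load 4): Z2 — cost 4×2 = 8
  Shipping 65, fixed 119 → total 184.
  Any other capacity-feasible assignment to {#2, #3} ships for at least 65.
Compare {#1, #2}: its best feasible assignment gives total 200.
Compare {#1, #2, #3}: its best feasible assignment gives total 223.
Every other set of open sites that can feasibly serve all demand totals ≥ 200 even under its best assignment. Minimum: 184.

184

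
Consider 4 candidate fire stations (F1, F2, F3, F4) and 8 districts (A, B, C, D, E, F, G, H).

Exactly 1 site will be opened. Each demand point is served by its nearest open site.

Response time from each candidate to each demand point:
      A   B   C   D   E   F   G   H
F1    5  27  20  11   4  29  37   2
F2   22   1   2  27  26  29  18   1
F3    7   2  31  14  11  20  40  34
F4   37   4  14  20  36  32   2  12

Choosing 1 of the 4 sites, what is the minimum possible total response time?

Open {F2}.
  A→F2 22, B→F2 1, C→F2 2, D→F2 27, E→F2 26, F→F2 29, G→F2 18, H→F2 1  ⇒ total 126.
Compare {F1}: total 135.
Compare {F4}: total 157.
No size-1 selection does better; minimum is 126.

126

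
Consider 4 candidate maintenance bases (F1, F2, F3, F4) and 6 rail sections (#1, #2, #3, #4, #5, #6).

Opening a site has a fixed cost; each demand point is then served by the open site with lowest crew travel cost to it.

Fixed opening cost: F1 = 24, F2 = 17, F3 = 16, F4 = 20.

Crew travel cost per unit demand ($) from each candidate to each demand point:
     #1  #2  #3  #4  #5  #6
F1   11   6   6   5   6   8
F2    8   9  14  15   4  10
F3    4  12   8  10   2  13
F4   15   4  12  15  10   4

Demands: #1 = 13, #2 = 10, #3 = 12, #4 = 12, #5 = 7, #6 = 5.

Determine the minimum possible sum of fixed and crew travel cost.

Open {F1, F3, F4}: assign each demand point to its cheapest open site.
  #1→F3 13×4=52, #2→F4 10×4=40, #3→F1 12×6=72, #4→F1 12×5=60, #5→F3 7×2=14, #6→F4 5×4=20
  crew travel cost 258, fixed 60 → total 318.
Compare {F1, F2, F3, F4}: crew travel cost 258 + fixed 77 = 335.
Compare {F1, F3}: crew travel cost 298 + fixed 40 = 338.
Compare {F1, F2, F3}: crew travel cost 298 + fixed 57 = 355.
All other subsets cost ≥ 335. Minimum total cost: 318.

318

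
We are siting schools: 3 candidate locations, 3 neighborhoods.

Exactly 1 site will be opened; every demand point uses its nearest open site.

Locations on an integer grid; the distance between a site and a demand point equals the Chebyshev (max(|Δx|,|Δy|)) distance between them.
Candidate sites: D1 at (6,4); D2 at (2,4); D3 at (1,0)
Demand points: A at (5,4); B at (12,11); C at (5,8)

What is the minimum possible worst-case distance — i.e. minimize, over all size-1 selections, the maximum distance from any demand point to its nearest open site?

7

Open {D1}.
  Farthest demand point is B at distance 7 (to D1); all others are ≤ 7.
With {D2} the worst case is 10.
With {D3} the worst case is 11.
No size-1 selection achieves below 7.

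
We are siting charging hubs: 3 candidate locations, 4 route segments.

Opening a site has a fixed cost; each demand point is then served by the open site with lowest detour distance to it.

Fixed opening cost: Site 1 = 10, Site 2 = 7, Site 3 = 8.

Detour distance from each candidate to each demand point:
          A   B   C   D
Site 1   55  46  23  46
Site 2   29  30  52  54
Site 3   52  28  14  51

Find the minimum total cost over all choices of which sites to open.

137

Open {Site 2, Site 3}: assign each demand point to its cheapest open site.
  A→Site 2 29, B→Site 3 28, C→Site 3 14, D→Site 3 51
  detour distance 122, fixed 15 → total 137.
Compare {Site 1, Site 2, Site 3}: detour distance 117 + fixed 25 = 142.
Compare {Site 1, Site 2}: detour distance 128 + fixed 17 = 145.
Compare {Site 3}: detour distance 145 + fixed 8 = 153.
All other subsets cost ≥ 142. Minimum total cost: 137.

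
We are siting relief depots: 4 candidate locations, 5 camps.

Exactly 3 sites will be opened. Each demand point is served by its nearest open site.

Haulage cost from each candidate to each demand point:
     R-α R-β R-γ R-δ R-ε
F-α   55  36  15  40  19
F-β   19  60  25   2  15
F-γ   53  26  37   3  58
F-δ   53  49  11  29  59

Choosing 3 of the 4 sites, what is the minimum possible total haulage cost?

Open {F-β, F-γ, F-δ}.
  R-α→F-β 19, R-β→F-γ 26, R-γ→F-δ 11, R-δ→F-β 2, R-ε→F-β 15  ⇒ total 73.
Compare {F-α, F-β, F-γ}: total 77.
Compare {F-α, F-β, F-δ}: total 83.
No size-3 selection does better; minimum is 73.

73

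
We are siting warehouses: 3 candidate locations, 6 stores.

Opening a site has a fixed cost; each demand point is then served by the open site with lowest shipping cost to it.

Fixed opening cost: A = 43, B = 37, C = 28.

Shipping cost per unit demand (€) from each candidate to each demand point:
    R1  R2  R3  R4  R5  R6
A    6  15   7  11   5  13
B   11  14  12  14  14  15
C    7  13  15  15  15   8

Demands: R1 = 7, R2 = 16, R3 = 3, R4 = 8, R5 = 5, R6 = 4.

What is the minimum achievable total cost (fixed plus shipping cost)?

Open {A, C}: assign each demand point to its cheapest open site.
  R1→A 7×6=42, R2→C 16×13=208, R3→A 3×7=21, R4→A 8×11=88, R5→A 5×5=25, R6→C 4×8=32
  shipping cost 416, fixed 71 → total 487.
Compare {A}: shipping cost 468 + fixed 43 = 511.
Compare {A, B, C}: shipping cost 416 + fixed 108 = 524.
Compare {A, B}: shipping cost 452 + fixed 80 = 532.
All other subsets cost ≥ 511. Minimum total cost: 487.

487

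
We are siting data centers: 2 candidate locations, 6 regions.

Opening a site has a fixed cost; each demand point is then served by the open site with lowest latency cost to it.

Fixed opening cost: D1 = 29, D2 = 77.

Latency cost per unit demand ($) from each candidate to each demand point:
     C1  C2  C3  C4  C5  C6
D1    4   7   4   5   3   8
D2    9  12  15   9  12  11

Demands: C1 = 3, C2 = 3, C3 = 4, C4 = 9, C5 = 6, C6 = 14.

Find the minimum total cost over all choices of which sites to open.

253

Open {D1}: assign each demand point to its cheapest open site.
  C1→D1 3×4=12, C2→D1 3×7=21, C3→D1 4×4=16, C4→D1 9×5=45, C5→D1 6×3=18, C6→D1 14×8=112
  latency cost 224, fixed 29 → total 253.
Compare {D1, D2}: latency cost 224 + fixed 106 = 330.
Compare {D2}: latency cost 430 + fixed 77 = 507.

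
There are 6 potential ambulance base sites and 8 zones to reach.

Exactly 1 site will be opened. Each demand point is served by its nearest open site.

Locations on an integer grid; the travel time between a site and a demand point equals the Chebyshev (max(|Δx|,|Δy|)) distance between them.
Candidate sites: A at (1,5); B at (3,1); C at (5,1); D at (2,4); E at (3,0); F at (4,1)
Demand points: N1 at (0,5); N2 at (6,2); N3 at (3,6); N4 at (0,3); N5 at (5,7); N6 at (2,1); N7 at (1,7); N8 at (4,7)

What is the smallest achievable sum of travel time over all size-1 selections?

Open {D}.
  N1→D 2, N2→D 4, N3→D 2, N4→D 2, N5→D 3, N6→D 3, N7→D 3, N8→D 3  ⇒ total 22.
Compare {A}: total 23.
Compare {B}: total 34.
No size-1 selection does better; minimum is 22.

22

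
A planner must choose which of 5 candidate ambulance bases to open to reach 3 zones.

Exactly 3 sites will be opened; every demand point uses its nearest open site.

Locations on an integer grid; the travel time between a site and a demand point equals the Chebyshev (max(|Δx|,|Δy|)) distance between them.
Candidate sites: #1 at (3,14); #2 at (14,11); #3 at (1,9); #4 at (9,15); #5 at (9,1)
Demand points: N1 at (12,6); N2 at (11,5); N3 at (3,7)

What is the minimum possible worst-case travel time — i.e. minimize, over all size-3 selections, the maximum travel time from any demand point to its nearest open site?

Open {#1, #3, #5}.
  Farthest demand point is N1 at travel time 5 (to #5); all others are ≤ 5.
With {#2, #3, #5} the worst case is 5.
With {#3, #4, #5} the worst case is 5.
No size-3 selection achieves below 5.

5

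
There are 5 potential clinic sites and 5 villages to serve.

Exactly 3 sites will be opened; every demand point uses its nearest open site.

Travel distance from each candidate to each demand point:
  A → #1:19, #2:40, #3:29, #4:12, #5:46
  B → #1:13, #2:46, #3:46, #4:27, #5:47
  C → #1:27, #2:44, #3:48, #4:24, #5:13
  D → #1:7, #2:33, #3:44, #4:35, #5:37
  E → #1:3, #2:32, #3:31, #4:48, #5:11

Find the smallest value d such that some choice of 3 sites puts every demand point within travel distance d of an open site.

32

Open {A, B, E}.
  Farthest demand point is #2 at travel distance 32 (to E); all others are ≤ 32.
With {A, C, E} the worst case is 32.
With {A, D, E} the worst case is 32.
No size-3 selection achieves below 32.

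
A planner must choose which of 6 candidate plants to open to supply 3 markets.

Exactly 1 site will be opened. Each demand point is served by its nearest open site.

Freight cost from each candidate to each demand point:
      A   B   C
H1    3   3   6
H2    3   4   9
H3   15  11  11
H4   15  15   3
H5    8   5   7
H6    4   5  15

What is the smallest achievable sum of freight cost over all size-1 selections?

Open {H1}.
  A→H1 3, B→H1 3, C→H1 6  ⇒ total 12.
Compare {H2}: total 16.
Compare {H5}: total 20.
No size-1 selection does better; minimum is 12.

12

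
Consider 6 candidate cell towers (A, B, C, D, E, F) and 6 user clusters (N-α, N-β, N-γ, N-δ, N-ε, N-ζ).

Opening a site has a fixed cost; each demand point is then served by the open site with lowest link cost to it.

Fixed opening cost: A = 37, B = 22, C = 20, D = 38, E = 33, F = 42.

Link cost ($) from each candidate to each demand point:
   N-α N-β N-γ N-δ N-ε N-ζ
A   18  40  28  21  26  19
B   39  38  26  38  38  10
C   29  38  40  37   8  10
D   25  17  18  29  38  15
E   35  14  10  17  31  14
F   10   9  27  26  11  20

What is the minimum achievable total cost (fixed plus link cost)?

Open {C, E}: assign each demand point to its cheapest open site.
  N-α→C 29, N-β→E 14, N-γ→E 10, N-δ→E 17, N-ε→C 8, N-ζ→C 10
  link cost 88, fixed 53 → total 141.
Compare {F}: link cost 103 + fixed 42 = 145.
Compare {E, F}: link cost 71 + fixed 75 = 146.
Compare {C, F}: link cost 90 + fixed 62 = 152.
All other subsets cost ≥ 145. Minimum total cost: 141.

141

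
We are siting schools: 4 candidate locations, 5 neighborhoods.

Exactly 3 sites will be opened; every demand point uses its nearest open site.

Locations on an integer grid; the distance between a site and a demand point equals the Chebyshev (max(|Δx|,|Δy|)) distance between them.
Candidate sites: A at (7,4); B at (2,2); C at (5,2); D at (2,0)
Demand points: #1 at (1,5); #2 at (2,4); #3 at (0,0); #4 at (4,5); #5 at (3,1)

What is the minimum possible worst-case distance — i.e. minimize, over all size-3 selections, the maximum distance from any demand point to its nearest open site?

3

Open {A, B, C}.
  Farthest demand point is #1 at distance 3 (to B); all others are ≤ 3.
With {A, B, D} the worst case is 3.
With {B, C, D} the worst case is 3.
No size-3 selection achieves below 3.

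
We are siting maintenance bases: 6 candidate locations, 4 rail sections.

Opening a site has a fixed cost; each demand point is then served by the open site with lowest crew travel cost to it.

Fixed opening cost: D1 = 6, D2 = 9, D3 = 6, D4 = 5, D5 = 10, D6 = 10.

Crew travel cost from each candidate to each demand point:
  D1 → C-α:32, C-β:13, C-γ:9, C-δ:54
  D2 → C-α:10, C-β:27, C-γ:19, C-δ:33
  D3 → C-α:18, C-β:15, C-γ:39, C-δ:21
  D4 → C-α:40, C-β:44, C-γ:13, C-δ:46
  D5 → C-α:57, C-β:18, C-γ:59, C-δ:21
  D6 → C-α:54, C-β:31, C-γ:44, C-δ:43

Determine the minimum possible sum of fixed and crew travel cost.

Open {D1, D3}: assign each demand point to its cheapest open site.
  C-α→D3 18, C-β→D1 13, C-γ→D1 9, C-δ→D3 21
  crew travel cost 61, fixed 12 → total 73.
Compare {D1, D2, D3}: crew travel cost 53 + fixed 21 = 74.
Compare {D3, D4}: crew travel cost 67 + fixed 11 = 78.
Compare {D1, D2, D5}: crew travel cost 53 + fixed 25 = 78.
All other subsets cost ≥ 74. Minimum total cost: 73.

73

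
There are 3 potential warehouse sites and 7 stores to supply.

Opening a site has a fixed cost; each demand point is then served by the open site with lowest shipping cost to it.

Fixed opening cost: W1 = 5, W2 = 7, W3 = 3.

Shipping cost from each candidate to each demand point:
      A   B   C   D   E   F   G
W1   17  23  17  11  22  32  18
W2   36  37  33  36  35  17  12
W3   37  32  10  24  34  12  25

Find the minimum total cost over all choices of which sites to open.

121

Open {W1, W3}: assign each demand point to its cheapest open site.
  A→W1 17, B→W1 23, C→W3 10, D→W1 11, E→W1 22, F→W3 12, G→W1 18
  shipping cost 113, fixed 8 → total 121.
Compare {W1, W2, W3}: shipping cost 107 + fixed 15 = 122.
Compare {W1, W2}: shipping cost 119 + fixed 12 = 131.
Compare {W1}: shipping cost 140 + fixed 5 = 145.
All other subsets cost ≥ 122. Minimum total cost: 121.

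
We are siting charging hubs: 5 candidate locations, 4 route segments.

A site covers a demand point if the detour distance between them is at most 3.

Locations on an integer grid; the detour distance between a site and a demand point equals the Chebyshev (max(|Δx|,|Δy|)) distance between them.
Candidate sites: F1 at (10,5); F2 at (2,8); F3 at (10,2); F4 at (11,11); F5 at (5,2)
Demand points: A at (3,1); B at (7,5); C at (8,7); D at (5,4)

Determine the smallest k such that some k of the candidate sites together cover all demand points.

2

Coverage sets (demand points within 3 of each site):
  F1: {B, C}
  F2: {}
  F3: {B}
  F4: {}
  F5: {A, B, D}
No single site covers all 4 demand points.
But {F1, F5} covers everything, so the minimum is 2.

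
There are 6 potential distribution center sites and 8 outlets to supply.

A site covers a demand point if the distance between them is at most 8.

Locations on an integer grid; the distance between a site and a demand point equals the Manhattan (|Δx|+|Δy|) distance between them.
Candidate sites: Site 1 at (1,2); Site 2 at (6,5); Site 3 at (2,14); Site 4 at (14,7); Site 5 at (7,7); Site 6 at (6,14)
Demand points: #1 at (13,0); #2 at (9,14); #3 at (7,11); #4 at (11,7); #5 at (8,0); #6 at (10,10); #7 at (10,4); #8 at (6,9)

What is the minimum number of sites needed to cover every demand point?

Coverage sets (demand points within 8 of each site):
  Site 1: {}
  Site 2: {#3, #4, #5, #7, #8}
  Site 3: {#2, #3}
  Site 4: {#1, #4, #6, #7}
  Site 5: {#3, #4, #5, #6, #7, #8}
  Site 6: {#2, #3, #6, #8}
No 2 sites suffice: every size-2 union leaves at least one demand point uncovered.
But {Site 2, Site 3, Site 4} covers everything, so the minimum is 3.

3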